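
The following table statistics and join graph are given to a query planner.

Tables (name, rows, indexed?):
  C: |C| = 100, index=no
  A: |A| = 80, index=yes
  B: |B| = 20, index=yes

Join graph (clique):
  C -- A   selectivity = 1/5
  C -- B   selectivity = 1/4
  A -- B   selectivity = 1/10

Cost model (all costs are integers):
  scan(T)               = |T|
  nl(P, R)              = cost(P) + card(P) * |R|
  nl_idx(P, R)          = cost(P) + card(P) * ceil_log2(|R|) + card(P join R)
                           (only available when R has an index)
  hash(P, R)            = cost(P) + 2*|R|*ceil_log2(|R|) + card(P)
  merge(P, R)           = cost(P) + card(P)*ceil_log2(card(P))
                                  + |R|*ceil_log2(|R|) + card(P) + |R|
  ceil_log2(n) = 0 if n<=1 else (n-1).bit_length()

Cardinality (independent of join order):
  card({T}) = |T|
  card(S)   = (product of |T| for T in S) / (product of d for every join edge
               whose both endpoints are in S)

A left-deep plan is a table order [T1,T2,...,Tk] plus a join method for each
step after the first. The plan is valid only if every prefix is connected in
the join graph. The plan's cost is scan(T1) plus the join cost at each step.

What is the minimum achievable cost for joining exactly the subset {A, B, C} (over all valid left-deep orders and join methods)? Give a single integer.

1880

Selinger DP over subsets of {A,B,C}:
  {C}: scan cost=100, card=100
  {A}: scan cost=80, card=80
  {B}: scan cost=20, card=20
  {AC}: card=1600; try (A,hash)→1320, (C,merge)→1520, (A,merge)→1540, (C,hash)→1560, (A,nl_idx)→2400, (C,nl)→8080 …(+1); best=1320 via (A,hash)
  {BC}: card=500; try (B,hash)→400, (C,merge)→940, (B,merge)→1020, (B,nl_idx)→1100, (C,hash)→1440, (C,nl)→2020 …(+1); best=400 via (B,hash)
  {AB}: card=160; try (A,nl_idx)→320, (B,hash)→360, (B,nl_idx)→640, (A,merge)→780, (B,merge)→840, (A,hash)→1160 …(+2); best=320 via (A,nl_idx)
  {ABC}: card=800; try (C,hash)→1880, (A,hash)→2020, (C,merge)→2560, (B,hash)→3120, (A,nl_idx)→4700, (A,merge)→6040 …(+5); best=1880 via (C,hash)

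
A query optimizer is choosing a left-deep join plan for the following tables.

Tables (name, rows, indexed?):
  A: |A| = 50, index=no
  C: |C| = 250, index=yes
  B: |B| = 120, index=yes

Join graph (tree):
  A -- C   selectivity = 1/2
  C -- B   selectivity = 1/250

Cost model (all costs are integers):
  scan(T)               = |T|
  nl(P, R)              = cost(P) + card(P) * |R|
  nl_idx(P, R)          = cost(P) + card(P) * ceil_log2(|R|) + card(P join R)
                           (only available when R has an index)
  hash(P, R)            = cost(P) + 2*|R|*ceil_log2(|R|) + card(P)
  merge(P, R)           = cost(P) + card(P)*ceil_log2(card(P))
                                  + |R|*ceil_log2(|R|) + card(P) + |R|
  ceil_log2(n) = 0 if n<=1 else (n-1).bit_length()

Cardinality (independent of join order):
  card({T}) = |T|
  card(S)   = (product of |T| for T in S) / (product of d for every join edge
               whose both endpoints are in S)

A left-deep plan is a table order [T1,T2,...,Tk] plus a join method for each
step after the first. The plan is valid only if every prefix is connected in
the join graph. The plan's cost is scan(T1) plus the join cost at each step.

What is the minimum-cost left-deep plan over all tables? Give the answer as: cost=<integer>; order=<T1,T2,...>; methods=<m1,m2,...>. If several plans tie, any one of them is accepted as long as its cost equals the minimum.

cost=1920; order=B,C,A; methods=nl_idx,hash

Selinger DP (subsets sized 1..n):
  {A}: scan cost=50, card=50
  {C}: scan cost=250, card=250
  {B}: scan cost=120, card=120
  {AC}: card=6250; try (A,hash)→1100, (C,merge)→2650, (A,merge)→2850, (C,hash)→4100, (C,nl_idx)→6700, (C,nl)→12550 …(+1); best=1100 via (A,hash)
  {BC}: card=120; try (C,nl_idx)→1200, (B,nl_idx)→2120, (B,hash)→2180, (C,merge)→3330, (B,merge)→3460, (C,hash)→4240 …(+2); best=1200 via (C,nl_idx)
  {ABC}: card=3000; try (A,hash)→1920, (A,merge)→2510, (A,nl)→7200, (B,hash)→9030, (B,nl_idx)→47850, (B,merge)→89560 …(+1); best=1920 via (A,hash)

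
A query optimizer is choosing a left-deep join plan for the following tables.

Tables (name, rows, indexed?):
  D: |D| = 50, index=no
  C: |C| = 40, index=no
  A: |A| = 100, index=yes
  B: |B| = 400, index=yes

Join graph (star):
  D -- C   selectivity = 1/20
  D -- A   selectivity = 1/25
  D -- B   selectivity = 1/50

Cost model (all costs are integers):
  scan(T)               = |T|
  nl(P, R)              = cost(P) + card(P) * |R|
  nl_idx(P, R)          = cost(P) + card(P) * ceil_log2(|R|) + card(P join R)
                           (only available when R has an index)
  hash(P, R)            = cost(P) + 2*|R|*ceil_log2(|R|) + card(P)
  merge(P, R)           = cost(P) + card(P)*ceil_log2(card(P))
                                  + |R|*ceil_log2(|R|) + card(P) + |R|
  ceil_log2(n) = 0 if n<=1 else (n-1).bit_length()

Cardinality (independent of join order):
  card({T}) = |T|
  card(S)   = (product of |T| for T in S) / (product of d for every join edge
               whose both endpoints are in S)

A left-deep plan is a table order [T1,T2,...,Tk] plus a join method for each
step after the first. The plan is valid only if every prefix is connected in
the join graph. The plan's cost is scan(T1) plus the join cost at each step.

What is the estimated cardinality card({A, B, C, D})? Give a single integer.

Tables in S: A(100), B(400), C(40), D(50)
Edges inside S: D-C(d=20), D-A(d=25), D-B(d=50)
numerator = 100 * 400 * 40 * 50 = 80000000
denominator = 20 * 25 * 50 = 25000
card(S) = 80000000 / 25000 = 3200

3200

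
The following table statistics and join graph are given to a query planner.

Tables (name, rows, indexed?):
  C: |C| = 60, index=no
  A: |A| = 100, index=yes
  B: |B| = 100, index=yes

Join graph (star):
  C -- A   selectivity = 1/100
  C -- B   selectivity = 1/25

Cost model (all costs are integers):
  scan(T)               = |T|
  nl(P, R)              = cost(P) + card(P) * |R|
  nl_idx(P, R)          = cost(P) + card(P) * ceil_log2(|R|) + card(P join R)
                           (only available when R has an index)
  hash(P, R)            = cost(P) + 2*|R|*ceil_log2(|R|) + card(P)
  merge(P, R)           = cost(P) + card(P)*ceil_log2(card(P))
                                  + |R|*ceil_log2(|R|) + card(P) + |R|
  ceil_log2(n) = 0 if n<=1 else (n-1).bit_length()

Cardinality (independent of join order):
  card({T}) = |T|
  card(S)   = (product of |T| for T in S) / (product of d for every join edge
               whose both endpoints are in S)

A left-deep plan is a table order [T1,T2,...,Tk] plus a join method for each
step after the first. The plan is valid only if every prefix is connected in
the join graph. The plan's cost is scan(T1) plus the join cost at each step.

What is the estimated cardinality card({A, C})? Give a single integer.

60

Tables in S: A(100), C(60)
Edges inside S: C-A(d=100)
numerator = 100 * 60 = 6000
denominator = 100 = 100
card(S) = 6000 / 100 = 60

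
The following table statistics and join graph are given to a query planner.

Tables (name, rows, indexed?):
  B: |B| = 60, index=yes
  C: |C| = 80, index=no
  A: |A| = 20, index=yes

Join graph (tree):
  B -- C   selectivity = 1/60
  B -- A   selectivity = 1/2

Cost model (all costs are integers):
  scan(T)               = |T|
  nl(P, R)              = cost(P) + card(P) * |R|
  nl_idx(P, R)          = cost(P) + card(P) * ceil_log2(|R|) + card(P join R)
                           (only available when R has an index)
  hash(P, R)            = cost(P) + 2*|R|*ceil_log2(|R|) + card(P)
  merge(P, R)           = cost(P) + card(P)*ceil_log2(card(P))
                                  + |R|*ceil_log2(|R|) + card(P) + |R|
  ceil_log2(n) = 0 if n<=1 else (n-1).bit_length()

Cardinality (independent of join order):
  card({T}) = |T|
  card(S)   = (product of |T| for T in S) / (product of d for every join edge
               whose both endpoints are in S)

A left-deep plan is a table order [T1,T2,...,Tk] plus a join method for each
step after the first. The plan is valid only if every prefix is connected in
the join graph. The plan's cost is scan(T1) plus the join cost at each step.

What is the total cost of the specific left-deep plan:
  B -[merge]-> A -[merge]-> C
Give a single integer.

step 1: scan B: cost=60, card=60
step 2: join A via merge
    card(P join A) = 60*20/(2) = 600
    cost = 60 + 60*6 + 20*5 + 60 + 20 = 600
step 3: join C via merge
    card(P join C) = 600*80/(60) = 800
    cost = 600 + 600*10 + 80*7 + 600 + 80 = 7840

7840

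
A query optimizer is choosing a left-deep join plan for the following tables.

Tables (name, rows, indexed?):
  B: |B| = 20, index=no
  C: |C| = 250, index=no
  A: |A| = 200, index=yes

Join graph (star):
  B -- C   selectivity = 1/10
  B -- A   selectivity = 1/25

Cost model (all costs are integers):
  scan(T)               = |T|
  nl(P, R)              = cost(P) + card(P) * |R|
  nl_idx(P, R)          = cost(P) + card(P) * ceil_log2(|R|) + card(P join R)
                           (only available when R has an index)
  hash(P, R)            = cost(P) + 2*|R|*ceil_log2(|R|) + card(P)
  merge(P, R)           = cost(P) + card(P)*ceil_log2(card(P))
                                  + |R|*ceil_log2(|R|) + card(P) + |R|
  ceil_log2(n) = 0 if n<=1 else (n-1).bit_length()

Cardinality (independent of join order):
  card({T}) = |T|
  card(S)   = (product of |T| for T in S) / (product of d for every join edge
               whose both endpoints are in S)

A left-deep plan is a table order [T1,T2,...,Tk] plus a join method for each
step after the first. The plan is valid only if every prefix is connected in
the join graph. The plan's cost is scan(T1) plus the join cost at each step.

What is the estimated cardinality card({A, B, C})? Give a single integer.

Tables in S: A(200), B(20), C(250)
Edges inside S: B-C(d=10), B-A(d=25)
numerator = 200 * 20 * 250 = 1000000
denominator = 10 * 25 = 250
card(S) = 1000000 / 250 = 4000

4000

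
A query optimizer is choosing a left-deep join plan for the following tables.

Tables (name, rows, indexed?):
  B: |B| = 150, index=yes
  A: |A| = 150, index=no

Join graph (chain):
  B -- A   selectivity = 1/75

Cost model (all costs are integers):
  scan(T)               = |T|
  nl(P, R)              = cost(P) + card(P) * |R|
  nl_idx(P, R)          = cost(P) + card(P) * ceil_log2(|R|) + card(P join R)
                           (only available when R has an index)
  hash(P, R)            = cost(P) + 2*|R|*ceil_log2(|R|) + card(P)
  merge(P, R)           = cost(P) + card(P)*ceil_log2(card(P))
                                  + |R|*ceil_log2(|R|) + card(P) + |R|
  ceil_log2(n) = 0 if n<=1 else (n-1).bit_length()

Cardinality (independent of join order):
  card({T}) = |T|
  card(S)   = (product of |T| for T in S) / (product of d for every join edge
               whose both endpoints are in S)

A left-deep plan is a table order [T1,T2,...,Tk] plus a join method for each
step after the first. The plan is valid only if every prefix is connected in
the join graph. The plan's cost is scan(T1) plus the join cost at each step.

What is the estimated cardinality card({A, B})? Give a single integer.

Tables in S: A(150), B(150)
Edges inside S: B-A(d=75)
numerator = 150 * 150 = 22500
denominator = 75 = 75
card(S) = 22500 / 75 = 300

300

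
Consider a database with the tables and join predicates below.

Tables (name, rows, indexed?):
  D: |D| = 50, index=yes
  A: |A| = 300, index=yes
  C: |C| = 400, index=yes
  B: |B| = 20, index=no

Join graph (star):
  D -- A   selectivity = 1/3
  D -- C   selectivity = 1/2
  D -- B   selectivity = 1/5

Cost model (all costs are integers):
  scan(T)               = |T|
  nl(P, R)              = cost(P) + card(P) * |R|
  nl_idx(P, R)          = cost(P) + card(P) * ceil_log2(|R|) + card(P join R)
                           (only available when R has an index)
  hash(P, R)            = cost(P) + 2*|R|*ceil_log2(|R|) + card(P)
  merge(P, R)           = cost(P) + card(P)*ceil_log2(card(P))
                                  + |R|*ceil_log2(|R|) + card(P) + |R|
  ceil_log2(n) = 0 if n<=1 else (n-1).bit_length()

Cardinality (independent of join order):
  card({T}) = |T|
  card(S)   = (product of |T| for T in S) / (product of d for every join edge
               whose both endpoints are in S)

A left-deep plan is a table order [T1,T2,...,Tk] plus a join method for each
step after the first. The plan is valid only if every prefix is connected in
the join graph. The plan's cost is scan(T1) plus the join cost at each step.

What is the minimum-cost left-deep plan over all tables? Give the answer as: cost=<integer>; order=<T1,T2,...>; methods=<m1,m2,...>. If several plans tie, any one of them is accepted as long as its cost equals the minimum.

cost=32300; order=D,B,A,C; methods=hash,merge,hash

Selinger DP (subsets sized 1..n):
  {D}: scan cost=50, card=50
  {A}: scan cost=300, card=300
  {C}: scan cost=400, card=400
  {B}: scan cost=20, card=20
  {AD}: card=5000; try (D,hash)→1200, (A,merge)→3400, (D,merge)→3650, (A,hash)→5500, (A,nl_idx)→5500, (D,nl_idx)→7100 …(+2); best=1200 via (D,hash)
  {CD}: card=10000; try (D,hash)→1400, (C,merge)→4400, (D,merge)→4750, (C,hash)→7300, (C,nl_idx)→10500, (D,nl_idx)→12800 …(+2); best=1400 via (D,hash)
  {BD}: card=200; try (B,hash)→300, (D,nl_idx)→340, (D,merge)→490, (B,merge)→520, (D,hash)→640, (D,nl)→1020 …(+1); best=300 via (B,hash)
  {ACD}: card=1000000; try (C,hash)→13400, (A,hash)→16800, (C,merge)→75200, (A,merge)→154400, (C,nl_idx)→1046200, (A,nl_idx)→1091400 …(+2); best=13400 via (C,hash)
  {ABD}: card=20000; try (A,merge)→5100, (A,hash)→5900, (B,hash)→6400, (A,nl_idx)→22100, (A,nl)→60300, (B,merge)→71320 …(+1); best=5100 via (A,merge)
  {BCD}: card=40000; try (C,merge)→6100, (C,hash)→7700, (B,hash)→11600, (C,nl_idx)→42100, (C,nl)→80300, (B,merge)→151520 …(+1); best=6100 via (C,merge)
  {ABCD}: card=4000000; try (C,hash)→32300, (A,hash)→51500, (C,merge)→329100, (A,merge)→689100, (B,hash)→1013600, (C,nl_idx)→4185100 …(+5); best=32300 via (C,hash)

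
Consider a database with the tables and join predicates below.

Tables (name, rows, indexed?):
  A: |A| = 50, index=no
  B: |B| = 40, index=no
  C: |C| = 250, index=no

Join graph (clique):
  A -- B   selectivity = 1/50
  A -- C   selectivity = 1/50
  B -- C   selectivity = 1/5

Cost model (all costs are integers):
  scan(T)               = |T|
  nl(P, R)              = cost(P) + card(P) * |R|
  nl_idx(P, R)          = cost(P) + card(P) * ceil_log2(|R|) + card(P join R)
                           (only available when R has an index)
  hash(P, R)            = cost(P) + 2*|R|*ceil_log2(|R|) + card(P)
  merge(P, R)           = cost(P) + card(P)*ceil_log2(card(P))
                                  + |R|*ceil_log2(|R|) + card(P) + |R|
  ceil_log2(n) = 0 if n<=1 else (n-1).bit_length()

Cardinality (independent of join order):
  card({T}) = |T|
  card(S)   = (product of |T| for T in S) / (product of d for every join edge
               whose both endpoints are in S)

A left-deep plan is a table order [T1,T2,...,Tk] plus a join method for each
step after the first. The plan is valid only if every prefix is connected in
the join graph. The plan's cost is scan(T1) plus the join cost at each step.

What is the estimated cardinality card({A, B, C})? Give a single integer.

Tables in S: A(50), B(40), C(250)
Edges inside S: A-B(d=50), A-C(d=50), B-C(d=5)
numerator = 50 * 40 * 250 = 500000
denominator = 50 * 50 * 5 = 12500
card(S) = 500000 / 12500 = 40

40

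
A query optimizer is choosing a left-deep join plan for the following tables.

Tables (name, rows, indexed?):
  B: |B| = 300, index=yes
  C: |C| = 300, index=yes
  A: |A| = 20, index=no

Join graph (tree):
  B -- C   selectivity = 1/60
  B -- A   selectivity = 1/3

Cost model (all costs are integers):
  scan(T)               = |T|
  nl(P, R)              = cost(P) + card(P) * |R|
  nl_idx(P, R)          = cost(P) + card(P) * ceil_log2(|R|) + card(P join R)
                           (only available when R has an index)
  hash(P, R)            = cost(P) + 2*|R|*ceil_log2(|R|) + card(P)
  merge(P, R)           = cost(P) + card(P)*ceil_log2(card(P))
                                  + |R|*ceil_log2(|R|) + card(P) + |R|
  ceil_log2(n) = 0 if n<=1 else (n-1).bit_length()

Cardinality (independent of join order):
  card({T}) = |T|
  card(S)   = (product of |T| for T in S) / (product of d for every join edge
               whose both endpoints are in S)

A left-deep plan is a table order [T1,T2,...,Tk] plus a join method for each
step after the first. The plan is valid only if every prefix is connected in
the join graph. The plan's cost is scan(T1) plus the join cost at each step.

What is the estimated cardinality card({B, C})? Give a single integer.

1500

Tables in S: B(300), C(300)
Edges inside S: B-C(d=60)
numerator = 300 * 300 = 90000
denominator = 60 = 60
card(S) = 90000 / 60 = 1500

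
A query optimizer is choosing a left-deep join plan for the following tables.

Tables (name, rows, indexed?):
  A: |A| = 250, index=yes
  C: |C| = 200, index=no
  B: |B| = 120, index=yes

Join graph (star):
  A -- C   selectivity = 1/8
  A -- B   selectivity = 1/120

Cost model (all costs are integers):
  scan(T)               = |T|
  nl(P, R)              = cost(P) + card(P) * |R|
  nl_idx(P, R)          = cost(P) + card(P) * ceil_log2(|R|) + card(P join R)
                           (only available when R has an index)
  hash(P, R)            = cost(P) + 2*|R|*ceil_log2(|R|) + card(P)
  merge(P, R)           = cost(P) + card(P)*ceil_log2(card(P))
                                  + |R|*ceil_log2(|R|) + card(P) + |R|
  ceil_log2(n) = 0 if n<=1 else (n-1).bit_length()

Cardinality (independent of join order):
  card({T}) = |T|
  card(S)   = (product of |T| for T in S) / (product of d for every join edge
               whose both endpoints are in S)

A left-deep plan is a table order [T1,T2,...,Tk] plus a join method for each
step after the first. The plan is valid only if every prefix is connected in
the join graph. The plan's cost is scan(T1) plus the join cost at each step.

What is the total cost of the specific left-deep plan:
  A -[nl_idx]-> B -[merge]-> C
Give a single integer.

step 1: scan A: cost=250, card=250
step 2: join B via nl_idx
    card(P join B) = 250*120/(120) = 250
    cost = 250 + 250*7 + 250 = 2250
step 3: join C via merge
    card(P join C) = 250*200/(8) = 6250
    cost = 2250 + 250*8 + 200*8 + 250 + 200 = 6300

6300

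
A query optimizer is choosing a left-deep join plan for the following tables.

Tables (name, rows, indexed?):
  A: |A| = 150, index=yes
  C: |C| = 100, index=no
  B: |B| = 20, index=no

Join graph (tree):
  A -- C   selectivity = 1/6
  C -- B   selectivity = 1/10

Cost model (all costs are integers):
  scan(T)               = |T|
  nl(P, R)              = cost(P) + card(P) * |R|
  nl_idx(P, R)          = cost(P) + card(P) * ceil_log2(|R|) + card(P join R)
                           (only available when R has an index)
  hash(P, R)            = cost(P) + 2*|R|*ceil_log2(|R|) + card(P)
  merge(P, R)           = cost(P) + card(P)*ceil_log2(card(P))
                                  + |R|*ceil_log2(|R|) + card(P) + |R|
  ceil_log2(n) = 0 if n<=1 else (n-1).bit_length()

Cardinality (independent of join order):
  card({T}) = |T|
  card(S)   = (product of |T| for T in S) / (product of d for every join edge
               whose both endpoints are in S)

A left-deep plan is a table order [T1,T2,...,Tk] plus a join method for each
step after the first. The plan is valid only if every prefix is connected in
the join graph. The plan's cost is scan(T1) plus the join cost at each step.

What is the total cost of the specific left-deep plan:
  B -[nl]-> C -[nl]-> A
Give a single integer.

32020

step 1: scan B: cost=20, card=20
step 2: join C via nl
    card(P join C) = 20*100/(10) = 200
    cost = 20 + 20*100 = 2020
step 3: join A via nl
    card(P join A) = 200*150/(6) = 5000
    cost = 2020 + 200*150 = 32020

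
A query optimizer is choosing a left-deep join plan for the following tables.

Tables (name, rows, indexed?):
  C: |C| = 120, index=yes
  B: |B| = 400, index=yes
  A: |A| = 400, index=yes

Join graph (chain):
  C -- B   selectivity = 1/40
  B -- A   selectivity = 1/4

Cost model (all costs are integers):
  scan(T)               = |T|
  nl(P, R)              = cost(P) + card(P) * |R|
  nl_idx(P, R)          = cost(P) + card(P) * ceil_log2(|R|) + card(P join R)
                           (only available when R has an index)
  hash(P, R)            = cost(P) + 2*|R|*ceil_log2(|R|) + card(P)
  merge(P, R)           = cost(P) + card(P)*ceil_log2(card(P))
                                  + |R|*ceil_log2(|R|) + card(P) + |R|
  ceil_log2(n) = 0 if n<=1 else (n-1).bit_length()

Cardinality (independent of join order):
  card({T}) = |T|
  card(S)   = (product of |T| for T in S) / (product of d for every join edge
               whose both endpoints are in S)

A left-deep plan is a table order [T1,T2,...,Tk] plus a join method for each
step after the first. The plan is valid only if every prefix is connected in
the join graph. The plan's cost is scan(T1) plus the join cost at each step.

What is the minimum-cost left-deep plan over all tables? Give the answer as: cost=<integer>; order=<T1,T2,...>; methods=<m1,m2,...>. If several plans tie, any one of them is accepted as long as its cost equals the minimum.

Selinger DP (subsets sized 1..n):
  {C}: scan cost=120, card=120
  {B}: scan cost=400, card=400
  {A}: scan cost=400, card=400
  {BC}: card=1200; try (B,nl_idx)→2400, (C,hash)→2480, (C,nl_idx)→4400, (B,merge)→5080, (C,merge)→5360, (B,hash)→7440 …(+2); best=2400 via (B,nl_idx)
  {AB}: card=40000; try (B,hash)→8000, (A,hash)→8000, (B,merge)→8400, (A,merge)→8400, (B,nl_idx)→44000, (A,nl_idx)→44000 …(+2); best=8000 via (B,hash)
  {ABC}: card=120000; try (A,hash)→10800, (A,merge)→20800, (C,hash)→49680, (A,nl_idx)→133200, (C,nl_idx)→408000, (A,nl)→482400 …(+2); best=10800 via (A,hash)

cost=10800; order=C,B,A; methods=nl_idx,hash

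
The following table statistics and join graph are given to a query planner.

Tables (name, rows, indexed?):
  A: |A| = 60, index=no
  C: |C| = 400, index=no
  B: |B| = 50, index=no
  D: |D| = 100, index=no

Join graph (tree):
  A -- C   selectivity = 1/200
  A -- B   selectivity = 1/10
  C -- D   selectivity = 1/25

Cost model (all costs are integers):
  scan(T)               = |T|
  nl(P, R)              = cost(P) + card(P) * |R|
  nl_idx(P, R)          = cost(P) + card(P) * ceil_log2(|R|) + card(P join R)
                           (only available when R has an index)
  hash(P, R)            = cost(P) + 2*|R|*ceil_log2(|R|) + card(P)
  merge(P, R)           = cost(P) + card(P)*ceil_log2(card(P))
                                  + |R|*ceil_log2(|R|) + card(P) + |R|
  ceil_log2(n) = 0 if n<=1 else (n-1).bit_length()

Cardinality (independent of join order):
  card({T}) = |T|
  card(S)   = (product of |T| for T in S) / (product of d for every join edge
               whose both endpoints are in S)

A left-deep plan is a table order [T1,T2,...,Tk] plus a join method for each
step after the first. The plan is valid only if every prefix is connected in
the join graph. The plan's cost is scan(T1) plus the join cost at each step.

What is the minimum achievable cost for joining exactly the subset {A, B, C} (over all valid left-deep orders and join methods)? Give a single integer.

2240

Selinger DP over subsets of {A,B,C}:
  {A}: scan cost=60, card=60
  {C}: scan cost=400, card=400
  {B}: scan cost=50, card=50
  {AC}: card=120; try (A,hash)→1520, (C,merge)→4480, (A,merge)→4820, (C,hash)→7320, (C,nl)→24060, (A,nl)→24400; best=1520 via (A,hash)
  {AB}: card=300; try (B,hash)→720, (A,hash)→820, (A,merge)→820, (B,merge)→830, (A,nl)→3050, (B,nl)→3060; best=720 via (B,hash)
  {ABC}: card=600; try (B,hash)→2240, (B,merge)→2830, (B,nl)→7520, (C,merge)→7720, (C,hash)→8220, (C,nl)→120720; best=2240 via (B,hash)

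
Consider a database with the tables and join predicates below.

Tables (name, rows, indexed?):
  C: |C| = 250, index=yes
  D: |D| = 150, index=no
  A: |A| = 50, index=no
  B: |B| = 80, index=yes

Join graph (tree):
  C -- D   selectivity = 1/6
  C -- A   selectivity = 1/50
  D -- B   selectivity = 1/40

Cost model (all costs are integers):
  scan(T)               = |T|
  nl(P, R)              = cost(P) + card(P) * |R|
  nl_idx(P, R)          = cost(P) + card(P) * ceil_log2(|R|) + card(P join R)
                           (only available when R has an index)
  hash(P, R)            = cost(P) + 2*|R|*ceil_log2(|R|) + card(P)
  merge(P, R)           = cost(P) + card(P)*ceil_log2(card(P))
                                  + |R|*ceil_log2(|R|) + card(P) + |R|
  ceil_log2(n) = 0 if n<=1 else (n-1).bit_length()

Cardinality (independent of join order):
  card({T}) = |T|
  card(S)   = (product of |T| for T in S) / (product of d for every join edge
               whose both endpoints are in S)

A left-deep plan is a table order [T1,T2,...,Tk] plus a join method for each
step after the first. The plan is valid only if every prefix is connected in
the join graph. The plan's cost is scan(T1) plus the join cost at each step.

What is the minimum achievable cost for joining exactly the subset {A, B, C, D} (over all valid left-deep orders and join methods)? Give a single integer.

Selinger DP over subsets of {A,B,C,D}:
  {C}: scan cost=250, card=250
  {D}: scan cost=150, card=150
  {A}: scan cost=50, card=50
  {B}: scan cost=80, card=80
  {CD}: card=6250; try (D,hash)→2900, (C,merge)→3750, (D,merge)→3850, (C,hash)→4300, (C,nl_idx)→7600, (C,nl)→37650 …(+1); best=2900 via (D,hash)
  {AC}: card=250; try (C,nl_idx)→700, (A,hash)→1100, (C,merge)→2650, (A,merge)→2850, (C,hash)→4100, (C,nl)→12550 …(+1); best=700 via (C,nl_idx)
  {BD}: card=300; try (B,hash)→1420, (B,nl_idx)→1500, (D,merge)→2070, (B,merge)→2140, (D,hash)→2560, (D,nl)→12080 …(+1); best=1420 via (B,hash)
  {ACD}: card=6250; try (D,hash)→3350, (D,merge)→4300, (A,hash)→9750, (D,nl)→38200, (A,merge)→90750, (A,nl)→315400; best=3350 via (D,hash)
  {BCD}: card=12500; try (C,hash)→5720, (C,merge)→6670, (B,hash)→10270, (C,nl_idx)→16320, (B,nl_idx)→59150, (C,nl)→76420 …(+2); best=5720 via (C,hash)
  {ABCD}: card=12500; try (B,hash)→10720, (A,hash)→18820, (B,nl_idx)→59600, (B,merge)→91490, (A,merge)→193570, (B,nl)→503350 …(+1); best=10720 via (B,hash)

10720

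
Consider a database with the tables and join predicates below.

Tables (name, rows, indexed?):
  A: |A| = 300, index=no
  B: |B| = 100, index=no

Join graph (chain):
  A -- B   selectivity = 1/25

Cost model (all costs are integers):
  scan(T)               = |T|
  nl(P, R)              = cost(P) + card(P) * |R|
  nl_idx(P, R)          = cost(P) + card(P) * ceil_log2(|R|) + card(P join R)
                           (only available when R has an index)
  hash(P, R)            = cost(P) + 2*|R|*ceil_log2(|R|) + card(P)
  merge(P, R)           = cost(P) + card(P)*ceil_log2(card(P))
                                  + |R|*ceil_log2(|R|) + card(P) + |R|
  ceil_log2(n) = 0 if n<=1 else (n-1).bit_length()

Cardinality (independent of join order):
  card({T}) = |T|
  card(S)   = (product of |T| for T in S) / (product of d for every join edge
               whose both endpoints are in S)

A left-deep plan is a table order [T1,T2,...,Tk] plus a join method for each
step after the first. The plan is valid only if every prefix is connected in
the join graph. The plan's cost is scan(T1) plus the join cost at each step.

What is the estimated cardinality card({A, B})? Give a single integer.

Tables in S: A(300), B(100)
Edges inside S: A-B(d=25)
numerator = 300 * 100 = 30000
denominator = 25 = 25
card(S) = 30000 / 25 = 1200

1200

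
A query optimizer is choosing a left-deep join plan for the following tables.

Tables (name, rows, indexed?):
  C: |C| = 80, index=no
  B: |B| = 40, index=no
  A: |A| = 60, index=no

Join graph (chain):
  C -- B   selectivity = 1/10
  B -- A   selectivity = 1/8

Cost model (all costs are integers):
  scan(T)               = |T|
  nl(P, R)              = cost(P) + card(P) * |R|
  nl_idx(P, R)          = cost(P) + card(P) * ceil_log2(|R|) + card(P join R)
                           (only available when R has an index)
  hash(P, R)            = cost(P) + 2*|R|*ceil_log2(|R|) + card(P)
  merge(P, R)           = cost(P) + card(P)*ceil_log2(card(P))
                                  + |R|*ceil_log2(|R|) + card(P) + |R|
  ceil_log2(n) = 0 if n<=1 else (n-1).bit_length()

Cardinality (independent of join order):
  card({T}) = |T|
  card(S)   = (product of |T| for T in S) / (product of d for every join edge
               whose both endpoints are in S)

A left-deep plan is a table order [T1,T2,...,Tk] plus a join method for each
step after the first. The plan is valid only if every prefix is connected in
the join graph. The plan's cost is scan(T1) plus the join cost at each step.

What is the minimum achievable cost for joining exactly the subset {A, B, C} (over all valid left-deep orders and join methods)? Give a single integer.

Selinger DP over subsets of {A,B,C}:
  {C}: scan cost=80, card=80
  {B}: scan cost=40, card=40
  {A}: scan cost=60, card=60
  {BC}: card=320; try (B,hash)→640, (C,merge)→960, (B,merge)→1000, (C,hash)→1200, (C,nl)→3240, (B,nl)→3280; best=640 via (B,hash)
  {AB}: card=300; try (B,hash)→600, (A,merge)→740, (B,merge)→760, (A,hash)→800, (A,nl)→2440, (B,nl)→2460; best=600 via (B,hash)
  {ABC}: card=2400; try (A,hash)→1680, (C,hash)→2020, (C,merge)→4240, (A,merge)→4260, (A,nl)→19840, (C,nl)→24600; best=1680 via (A,hash)

1680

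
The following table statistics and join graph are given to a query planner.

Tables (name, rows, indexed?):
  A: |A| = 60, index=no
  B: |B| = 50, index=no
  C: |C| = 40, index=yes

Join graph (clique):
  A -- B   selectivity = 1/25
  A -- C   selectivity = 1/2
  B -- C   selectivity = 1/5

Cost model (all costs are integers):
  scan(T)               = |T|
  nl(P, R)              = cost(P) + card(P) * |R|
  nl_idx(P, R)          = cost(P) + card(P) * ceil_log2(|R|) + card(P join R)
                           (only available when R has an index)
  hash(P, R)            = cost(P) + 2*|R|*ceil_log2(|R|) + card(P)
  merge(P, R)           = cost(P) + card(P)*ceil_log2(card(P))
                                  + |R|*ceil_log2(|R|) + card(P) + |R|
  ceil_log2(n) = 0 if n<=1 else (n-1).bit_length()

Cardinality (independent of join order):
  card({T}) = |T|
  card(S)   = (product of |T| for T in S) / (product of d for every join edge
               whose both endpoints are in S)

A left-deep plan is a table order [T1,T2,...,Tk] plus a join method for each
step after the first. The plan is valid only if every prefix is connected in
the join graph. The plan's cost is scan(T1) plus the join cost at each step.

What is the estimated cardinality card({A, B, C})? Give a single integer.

Tables in S: A(60), B(50), C(40)
Edges inside S: A-B(d=25), A-C(d=2), B-C(d=5)
numerator = 60 * 50 * 40 = 120000
denominator = 25 * 2 * 5 = 250
card(S) = 120000 / 250 = 480

480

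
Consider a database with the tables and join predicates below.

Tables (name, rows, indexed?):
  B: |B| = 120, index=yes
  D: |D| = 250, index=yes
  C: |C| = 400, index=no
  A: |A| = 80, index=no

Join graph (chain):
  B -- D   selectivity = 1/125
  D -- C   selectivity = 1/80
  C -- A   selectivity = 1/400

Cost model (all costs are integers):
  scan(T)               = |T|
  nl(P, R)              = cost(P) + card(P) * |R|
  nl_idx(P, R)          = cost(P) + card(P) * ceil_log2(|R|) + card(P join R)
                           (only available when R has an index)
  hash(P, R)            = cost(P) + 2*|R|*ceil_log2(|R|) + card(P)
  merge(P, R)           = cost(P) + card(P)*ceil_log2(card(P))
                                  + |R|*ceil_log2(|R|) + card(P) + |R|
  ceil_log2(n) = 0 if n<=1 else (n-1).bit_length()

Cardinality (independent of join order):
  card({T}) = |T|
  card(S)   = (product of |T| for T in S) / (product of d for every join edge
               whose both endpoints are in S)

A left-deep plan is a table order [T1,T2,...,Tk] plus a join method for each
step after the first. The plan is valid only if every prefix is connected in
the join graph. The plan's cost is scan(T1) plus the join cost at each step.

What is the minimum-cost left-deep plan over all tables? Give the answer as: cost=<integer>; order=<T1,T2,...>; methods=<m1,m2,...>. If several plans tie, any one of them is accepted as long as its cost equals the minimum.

Selinger DP (subsets sized 1..n):
  {B}: scan cost=120, card=120
  {D}: scan cost=250, card=250
  {C}: scan cost=400, card=400
  {A}: scan cost=80, card=80
  {BD}: card=240; try (D,nl_idx)→1320, (B,hash)→2180, (B,nl_idx)→2240, (D,merge)→3330, (B,merge)→3460, (D,hash)→4240 …(+2); best=1320 via (D,nl_idx)
  {CD}: card=1250; try (D,hash)→4800, (D,nl_idx)→4850, (C,merge)→6500, (D,merge)→6650, (C,hash)→7700, (C,nl)→100250 …(+1); best=4800 via (D,hash)
  {AC}: card=80; try (A,hash)→1920, (C,merge)→4720, (A,merge)→5040, (C,hash)→7360, (C,nl)→32080, (A,nl)→32400; best=1920 via (A,hash)
  {BCD}: card=1200; try (C,merge)→7480, (B,hash)→7730, (C,hash)→8760, (B,nl_idx)→14750, (B,merge)→20760, (C,nl)→97320 …(+1); best=7480 via (C,merge)
  {ACD}: card=250; try (D,nl_idx)→2810, (D,merge)→4810, (D,hash)→6000, (A,hash)→7170, (A,merge)→20440, (D,nl)→21920 …(+1); best=2810 via (D,nl_idx)
  {ABCD}: card=240; try (B,hash)→4740, (B,nl_idx)→4800, (B,merge)→6020, (A,hash)→9800, (A,merge)→22520, (B,nl)→32810 …(+1); best=4740 via (B,hash)

cost=4740; order=C,A,D,B; methods=hash,nl_idx,hash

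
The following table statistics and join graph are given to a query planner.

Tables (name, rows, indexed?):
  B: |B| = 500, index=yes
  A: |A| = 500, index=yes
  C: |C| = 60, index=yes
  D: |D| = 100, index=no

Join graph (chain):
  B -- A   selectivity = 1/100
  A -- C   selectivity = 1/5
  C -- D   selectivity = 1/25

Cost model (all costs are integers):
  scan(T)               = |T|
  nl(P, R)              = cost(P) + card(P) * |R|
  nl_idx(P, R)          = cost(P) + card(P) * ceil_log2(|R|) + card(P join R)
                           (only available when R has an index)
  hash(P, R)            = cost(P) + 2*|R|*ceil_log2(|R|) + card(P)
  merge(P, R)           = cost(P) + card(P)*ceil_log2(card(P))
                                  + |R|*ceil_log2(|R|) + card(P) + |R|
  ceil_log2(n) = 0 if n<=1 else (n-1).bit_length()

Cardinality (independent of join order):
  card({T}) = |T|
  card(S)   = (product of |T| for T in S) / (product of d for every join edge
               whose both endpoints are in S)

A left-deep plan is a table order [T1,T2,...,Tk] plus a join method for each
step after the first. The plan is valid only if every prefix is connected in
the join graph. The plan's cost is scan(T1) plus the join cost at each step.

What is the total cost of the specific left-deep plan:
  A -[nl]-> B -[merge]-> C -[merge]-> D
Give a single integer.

step 1: scan A: cost=500, card=500
step 2: join B via nl
    card(P join B) = 500*500/(100) = 2500
    cost = 500 + 500*500 = 250500
step 3: join C via merge
    card(P join C) = 2500*60/(5) = 30000
    cost = 250500 + 2500*12 + 60*6 + 2500 + 60 = 283420
step 4: join D via merge
    card(P join D) = 30000*100/(25) = 120000
    cost = 283420 + 30000*15 + 100*7 + 30000 + 100 = 764220

764220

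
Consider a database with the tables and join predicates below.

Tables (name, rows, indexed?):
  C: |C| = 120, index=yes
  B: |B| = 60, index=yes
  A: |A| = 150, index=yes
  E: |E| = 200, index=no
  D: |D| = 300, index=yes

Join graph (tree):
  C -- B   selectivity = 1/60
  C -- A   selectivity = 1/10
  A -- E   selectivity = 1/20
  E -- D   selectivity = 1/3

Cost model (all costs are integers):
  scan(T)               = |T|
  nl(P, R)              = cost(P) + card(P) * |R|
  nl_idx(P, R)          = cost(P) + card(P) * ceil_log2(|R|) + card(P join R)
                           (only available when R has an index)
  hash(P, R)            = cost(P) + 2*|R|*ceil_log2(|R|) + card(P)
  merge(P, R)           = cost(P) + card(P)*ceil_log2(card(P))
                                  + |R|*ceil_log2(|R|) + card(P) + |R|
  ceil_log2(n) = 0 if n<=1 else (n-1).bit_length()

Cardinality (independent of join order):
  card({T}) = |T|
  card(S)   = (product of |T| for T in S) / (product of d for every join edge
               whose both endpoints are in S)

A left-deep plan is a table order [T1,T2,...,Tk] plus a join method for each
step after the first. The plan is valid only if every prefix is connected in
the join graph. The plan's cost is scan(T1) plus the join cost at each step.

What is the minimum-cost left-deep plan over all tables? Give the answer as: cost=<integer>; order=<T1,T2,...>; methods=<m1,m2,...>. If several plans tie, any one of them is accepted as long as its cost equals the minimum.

cost=31310; order=B,C,A,E,D; methods=nl_idx,merge,hash,hash

Selinger DP (subsets sized 1..n):
  {C}: scan cost=120, card=120
  {B}: scan cost=60, card=60
  {A}: scan cost=150, card=150
  {E}: scan cost=200, card=200
  {D}: scan cost=300, card=300
  {BC}: card=120; try (C,nl_idx)→600, (B,hash)→960, (B,nl_idx)→960, (C,merge)→1440, (B,merge)→1500, (C,hash)→1800 …(+2); best=600 via (C,nl_idx)
  {AC}: card=1800; try (C,hash)→1980, (A,merge)→2430, (C,merge)→2460, (A,hash)→2640, (A,nl_idx)→2880, (C,nl_idx)→3000 …(+2); best=1980 via (C,hash)
  {AE}: card=1500; try (A,hash)→2800, (E,merge)→3300, (A,nl_idx)→3300, (A,merge)→3350, (E,hash)→3500, (E,nl)→30150 …(+1); best=2800 via (A,hash)
  {DE}: card=20000; try (E,hash)→3800, (D,merge)→5000, (E,merge)→5100, (D,hash)→5800, (D,nl_idx)→22000, (D,nl)→60200 …(+1); best=3800 via (E,hash)
  {ABC}: card=1800; try (A,merge)→2910, (A,hash)→3120, (A,nl_idx)→3360, (B,hash)→4500, (B,nl_idx)→14580, (A,nl)→18600 …(+2); best=2910 via (A,merge)
  {ACE}: card=18000; try (C,hash)→5980, (E,hash)→6980, (C,merge)→21760, (E,merge)→25380, (C,nl_idx)→31300, (C,nl)→182800 …(+1); best=5980 via (C,hash)
  {ADE}: card=150000; try (D,hash)→9700, (D,merge)→23800, (A,hash)→26200, (D,nl_idx)→166300, (A,nl_idx)→313800, (A,merge)→325150 …(+2); best=9700 via (D,hash)
  {ABCE}: card=18000; try (E,hash)→7910, (B,hash)→24700, (E,merge)→26310, (B,nl_idx)→131980, (B,merge)→294400, (E,nl)→362910 …(+1); best=7910 via (E,hash)
  {ACDE}: card=1800000; try (D,hash)→29380, (C,hash)→161380, (D,merge)→296980, (D,nl_idx)→1967980, (C,nl_idx)→2859700, (C,merge)→2860660 …(+2); best=29380 via (D,hash)
  {ABCDE}: card=1800000; try (D,hash)→31310, (D,merge)→298910, (B,hash)→1830100, (D,nl_idx)→1969910, (D,nl)→5407910, (B,nl_idx)→12629380 …(+2); best=31310 via (D,hash)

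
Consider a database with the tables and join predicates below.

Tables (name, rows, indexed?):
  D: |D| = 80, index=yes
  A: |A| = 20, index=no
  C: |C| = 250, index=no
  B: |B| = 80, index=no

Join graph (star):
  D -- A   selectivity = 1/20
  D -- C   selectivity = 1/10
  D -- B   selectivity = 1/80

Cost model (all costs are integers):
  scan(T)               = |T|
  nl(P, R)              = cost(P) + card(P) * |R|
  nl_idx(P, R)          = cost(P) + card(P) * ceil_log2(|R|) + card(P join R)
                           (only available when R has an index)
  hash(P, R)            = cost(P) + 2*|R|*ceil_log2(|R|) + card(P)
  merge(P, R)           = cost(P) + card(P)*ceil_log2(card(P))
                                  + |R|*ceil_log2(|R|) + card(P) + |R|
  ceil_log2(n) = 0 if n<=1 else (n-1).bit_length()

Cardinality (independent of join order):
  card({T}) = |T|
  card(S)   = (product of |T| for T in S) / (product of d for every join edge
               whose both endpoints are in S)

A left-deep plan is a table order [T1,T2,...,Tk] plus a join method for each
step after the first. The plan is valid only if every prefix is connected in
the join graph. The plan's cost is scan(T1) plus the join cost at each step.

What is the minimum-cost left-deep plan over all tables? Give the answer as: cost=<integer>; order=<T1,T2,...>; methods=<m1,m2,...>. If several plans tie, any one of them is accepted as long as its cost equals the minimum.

Selinger DP (subsets sized 1..n):
  {D}: scan cost=80, card=80
  {A}: scan cost=20, card=20
  {C}: scan cost=250, card=250
  {B}: scan cost=80, card=80
  {AD}: card=80; try (D,nl_idx)→240, (A,hash)→360, (D,merge)→780, (A,merge)→840, (D,hash)→1160, (D,nl)→1620 …(+1); best=240 via (D,nl_idx)
  {CD}: card=2000; try (D,hash)→1620, (C,merge)→2970, (D,merge)→3140, (D,nl_idx)→4000, (C,hash)→4160, (C,nl)→20080 …(+1); best=1620 via (D,hash)
  {BD}: card=80; try (D,nl_idx)→720, (D,hash)→1280, (B,hash)→1280, (D,merge)→1360, (B,merge)→1360, (D,nl)→6480 …(+1); best=720 via (D,nl_idx)
  {ACD}: card=2000; try (C,merge)→3130, (A,hash)→3820, (C,hash)→4320, (C,nl)→20240, (A,merge)→25740, (A,nl)→41620; best=3130 via (C,merge)
  {ABD}: card=80; try (A,hash)→1000, (B,hash)→1440, (A,merge)→1480, (B,merge)→1520, (A,nl)→2320, (B,nl)→6640; best=1000 via (A,hash)
  {BCD}: card=2000; try (C,merge)→3610, (B,hash)→4740, (C,hash)→4800, (C,nl)→20720, (B,merge)→26260, (B,nl)→161620; best=3610 via (C,merge)
  {ABCD}: card=2000; try (C,merge)→3890, (C,hash)→5080, (A,hash)→5810, (B,hash)→6250, (C,nl)→21000, (A,merge)→27730 …(+3); best=3890 via (C,merge)

cost=3890; order=B,D,A,C; methods=nl_idx,hash,merge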